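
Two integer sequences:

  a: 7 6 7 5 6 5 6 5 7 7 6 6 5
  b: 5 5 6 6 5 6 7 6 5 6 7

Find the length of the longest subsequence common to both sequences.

Taking 6 at a[2]=b[3], 6 at a[5]=b[4], 5 at a[6]=b[5], 6 at a[7]=b[6], 7 at a[10]=b[7], 6 at a[11]=b[8], 6 at a[12]=b[10] gives a common subsequence of length 7. The LCS DP gives dp[13][11] = 7, so this is optimal.

7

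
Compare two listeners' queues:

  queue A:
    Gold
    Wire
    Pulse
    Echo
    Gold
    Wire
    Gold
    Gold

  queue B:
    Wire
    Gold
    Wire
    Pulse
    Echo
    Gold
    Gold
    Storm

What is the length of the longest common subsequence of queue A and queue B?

6

Pick Gold at queue A[1]=queue B[2], then Wire at queue A[2]=queue B[3], then Pulse at queue A[3]=queue B[4], then Echo at queue A[4]=queue B[5], then Gold at queue A[5]=queue B[6], then Gold at queue A[7]=queue B[7]; all 6 songs appear in both, in order. The LCS DP gives dp[8][8] = 6, so this is optimal.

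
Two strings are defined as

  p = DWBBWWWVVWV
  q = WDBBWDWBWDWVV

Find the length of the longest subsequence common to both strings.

8

Let dp[i][j] be the LCS length of the first i characters of p and the first j characters of q. dp[i][j] = dp[i-1][j-1]+1 when the i-th and j-th characters match, else max(dp[i-1][j], dp[i][j-1]).
    ·  W  D  B  B  W  D  W  B  W  D  W  V  V
 ·  0  0  0  0  0  0  0  0  0  0  0  0  0  0
 D  0  0  1  1  1  1  1  1  1  1  1  1  1  1
 W  0  1  1  1  1  2  2  2  2  2  2  2  2  2
 B  0  1  1  2  2  2  2  2  3  3  3  3  3  3
 B  0  1  1  2  3  3  3  3  3  3  3  3  3  3
 W  0  1  1  2  3  4  4  4  4  4  4  4  4  4
 W  0  1  1  2  3  4  4  5  5  5  5  5  5  5
 W  0  1  1  2  3  4  4  5  5  6  6  6  6  6
 V  0  1  1  2  3  4  4  5  5  6  6  6  7  7
 V  0  1  1  2  3  4  4  5  5  6  6  6  7  8
 W  0  1  1  2  3  4  4  5  5  6  6  7  7  8
 V  0  1  1  2  3  4  4  5  5  6  6  7  8  8
dp[11][13] = 8. One LCS (by backtracking along matches): DBBWWWVV.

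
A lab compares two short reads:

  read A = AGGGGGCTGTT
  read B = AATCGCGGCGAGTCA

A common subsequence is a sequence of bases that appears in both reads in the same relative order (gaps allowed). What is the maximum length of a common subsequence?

7

Taking A [1,2], G [2,5], G [3,7], G [4,8], G [5,10], G [6,12], C [7,14] gives a common subsequence of length 7, and the DP table's final entry dp[11][15] is also 7, so no common subsequence is longer.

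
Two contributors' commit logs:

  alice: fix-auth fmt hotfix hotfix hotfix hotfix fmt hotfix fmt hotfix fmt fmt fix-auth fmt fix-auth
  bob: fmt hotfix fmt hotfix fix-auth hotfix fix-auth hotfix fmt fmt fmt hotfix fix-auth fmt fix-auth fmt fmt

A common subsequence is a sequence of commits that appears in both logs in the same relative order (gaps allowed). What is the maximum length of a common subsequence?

11

Taking fmt [2,1], then hotfix [3,2], then hotfix [4,4], then hotfix [5,6], then hotfix [6,8], then fmt [7,10], then fmt [9,11], then hotfix [10,12], then fmt [11,14], then fmt [12,16], then fmt [14,17] gives a common subsequence of length 11. dp[15][17] = 11 confirms this is the maximum.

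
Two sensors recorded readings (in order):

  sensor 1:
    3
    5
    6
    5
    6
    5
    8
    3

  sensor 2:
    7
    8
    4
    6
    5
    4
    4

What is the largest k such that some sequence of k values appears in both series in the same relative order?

One common subsequence of length 2: 6 [3,4], 5 [4,5]. Since dp[8][7] = 2, nothing longer is possible.

2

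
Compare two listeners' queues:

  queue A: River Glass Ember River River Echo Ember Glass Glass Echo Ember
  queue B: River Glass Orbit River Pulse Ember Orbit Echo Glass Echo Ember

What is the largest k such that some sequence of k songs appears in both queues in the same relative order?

7

Match River [1,1]; then Glass [2,2]; then Ember [3,6]; then Echo [6,8]; then Glass [9,9]; then Echo [10,10]; then Ember [11,11] — 7 songs in the same relative order in both. dp[11][11] = 7 confirms this is the maximum.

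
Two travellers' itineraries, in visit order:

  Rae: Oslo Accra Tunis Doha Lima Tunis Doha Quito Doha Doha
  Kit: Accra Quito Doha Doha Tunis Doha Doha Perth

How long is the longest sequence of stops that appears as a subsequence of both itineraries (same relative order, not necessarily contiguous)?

5

One common subsequence of length 5: Accra at Rae[2]=Kit[1], Doha at Rae[4]=Kit[4], Tunis at Rae[6]=Kit[5], Doha at Rae[7]=Kit[6], Doha at Rae[9]=Kit[7], and the DP table's final entry dp[10][8] is also 5, so no common subsequence is longer.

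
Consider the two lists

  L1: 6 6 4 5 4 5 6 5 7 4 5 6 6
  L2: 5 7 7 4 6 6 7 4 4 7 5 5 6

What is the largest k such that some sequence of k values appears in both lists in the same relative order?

Taking 6 [1,5], then 6 [2,6], then 4 [3,8], then 4 [5,9], then 5 [8,11], then 5 [11,12], then 6 [13,13] gives a common subsequence of length 7. Since dp[13][13] = 7, nothing longer is possible.

7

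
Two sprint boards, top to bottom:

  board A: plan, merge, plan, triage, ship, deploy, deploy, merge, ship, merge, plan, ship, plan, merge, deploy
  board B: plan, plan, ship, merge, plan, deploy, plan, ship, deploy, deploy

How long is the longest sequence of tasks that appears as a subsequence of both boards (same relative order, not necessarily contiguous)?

Pick plan (board A #1, board B #2), then merge (board A #2, board B #4), then plan (board A #3, board B #5), then deploy (board A #7, board B #6), then plan (board A #11, board B #7), then ship (board A #12, board B #8), then deploy (board A #15, board B #10); all 7 tasks appear in both, in order, and the DP table's final entry dp[15][10] is also 7, so no common subsequence is longer.

7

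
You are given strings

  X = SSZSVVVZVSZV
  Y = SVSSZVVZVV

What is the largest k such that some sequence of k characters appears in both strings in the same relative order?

8

Let dp[i][j] be the LCS length of the first i characters of X and the first j characters of Y. dp[i][j] = dp[i-1][j-1]+1 when the i-th and j-th characters match, else max(dp[i-1][j], dp[i][j-1]).
    ·  S  V  S  S  Z  V  V  Z  V  V
 ·  0  0  0  0  0  0  0  0  0  0  0
 S  0  1  1  1  1  1  1  1  1  1  1
 S  0  1  1  2  2  2  2  2  2  2  2
 Z  0  1  1  2  2  3  3  3  3  3  3
 S  0  1  1  2  3  3  3  3  3  3  3
 V  0  1  2  2  3  3  4  4  4  4  4
 V  0  1  2  2  3  3  4  5  5  5  5
 V  0  1  2  2  3  3  4  5  5  6  6
 Z  0  1  2  2  3  4  4  5  6  6  6
 V  0  1  2  2  3  4  5  5  6  7  7
 S  0  1  2  3  3  4  5  5  6  7  7
 Z  0  1  2  3  3  4  5  5  6  7  7
 V  0  1  2  3  3  4  5  6  6  7  8
dp[12][10] = 8. One LCS (by backtracking along matches): SSZVVZVV.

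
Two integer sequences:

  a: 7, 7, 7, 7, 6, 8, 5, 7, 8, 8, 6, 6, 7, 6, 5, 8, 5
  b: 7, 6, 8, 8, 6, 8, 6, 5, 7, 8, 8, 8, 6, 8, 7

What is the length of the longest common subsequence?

9

Taking 7 at a[1]=b[1], 6 at a[5]=b[5], 8 at a[6]=b[6], 5 at a[7]=b[8], 7 at a[8]=b[9], 8 at a[9]=b[11], 8 at a[10]=b[12], 6 at a[11]=b[13], 7 at a[13]=b[15] gives a common subsequence of length 9. The LCS DP gives dp[17][15] = 9, so this is optimal.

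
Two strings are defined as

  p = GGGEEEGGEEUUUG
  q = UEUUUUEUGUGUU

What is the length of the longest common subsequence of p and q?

6

Taking E at p[4]=q[2], E at p[5]=q[7], G at p[7]=q[9], G at p[8]=q[11], U at p[12]=q[12], U at p[13]=q[13] gives a common subsequence of length 6. dp[14][13] = 6 confirms this is the maximum.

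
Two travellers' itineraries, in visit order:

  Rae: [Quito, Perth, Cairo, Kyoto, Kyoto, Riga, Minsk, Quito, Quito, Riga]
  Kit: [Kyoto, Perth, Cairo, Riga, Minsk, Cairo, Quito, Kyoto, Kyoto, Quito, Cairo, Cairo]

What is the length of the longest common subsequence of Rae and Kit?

Match Perth (Rae #2, Kit #2); then Cairo (Rae #3, Kit #3); then Riga (Rae #6, Kit #4); then Minsk (Rae #7, Kit #5); then Quito (Rae #8, Kit #7); then Quito (Rae #9, Kit #10) — 6 stops in the same relative order in both, and the DP table's final entry dp[10][12] is also 6, so no common subsequence is longer.

6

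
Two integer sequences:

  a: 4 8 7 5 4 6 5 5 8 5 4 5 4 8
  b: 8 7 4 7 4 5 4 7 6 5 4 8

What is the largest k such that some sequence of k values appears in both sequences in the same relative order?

Taking 4 [1,3] → 7 [3,4] → 5 [4,6] → 4 [5,7] → 6 [6,9] → 5 [12,10] → 4 [13,11] → 8 [14,12] gives a common subsequence of length 8. The LCS DP gives dp[14][12] = 8, so this is optimal.

8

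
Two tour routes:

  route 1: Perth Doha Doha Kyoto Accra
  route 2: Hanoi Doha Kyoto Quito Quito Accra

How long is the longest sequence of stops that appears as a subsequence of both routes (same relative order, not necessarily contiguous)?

3

Taking Doha at route 1[3]=route 2[2]; then Kyoto at route 1[4]=route 2[3]; then Accra at route 1[5]=route 2[6] gives a common subsequence of length 3. The LCS DP gives dp[5][6] = 3, so this is optimal.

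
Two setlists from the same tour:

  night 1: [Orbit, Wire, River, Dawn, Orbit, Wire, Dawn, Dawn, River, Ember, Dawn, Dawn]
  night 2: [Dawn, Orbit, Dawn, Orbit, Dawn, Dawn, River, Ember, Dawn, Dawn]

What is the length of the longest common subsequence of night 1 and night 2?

9

Pick Orbit [1,2] → Dawn [4,3] → Orbit [5,4] → Dawn [7,5] → Dawn [8,6] → River [9,7] → Ember [10,8] → Dawn [11,9] → Dawn [12,10]; all 9 songs appear in both, in order. The LCS DP gives dp[12][10] = 9, so this is optimal.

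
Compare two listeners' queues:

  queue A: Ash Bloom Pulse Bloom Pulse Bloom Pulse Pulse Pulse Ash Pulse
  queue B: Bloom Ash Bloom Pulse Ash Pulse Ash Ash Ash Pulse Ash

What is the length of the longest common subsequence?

One common subsequence of length 6: Ash at queue A[1]=queue B[2] → Bloom at queue A[2]=queue B[3] → Pulse at queue A[3]=queue B[4] → Pulse at queue A[5]=queue B[6] → Pulse at queue A[9]=queue B[10] → Ash at queue A[10]=queue B[11]. dp[11][11] = 6 confirms this is the maximum.

6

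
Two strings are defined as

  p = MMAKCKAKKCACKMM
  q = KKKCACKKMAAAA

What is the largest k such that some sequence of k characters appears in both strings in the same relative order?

8

Pick K at p[6]=q[1]; then K at p[8]=q[2]; then K at p[9]=q[3]; then C at p[10]=q[4]; then A at p[11]=q[5]; then C at p[12]=q[6]; then K at p[13]=q[8]; then M at p[14]=q[9]; all 8 characters appear in both, in order. dp[15][13] = 8 confirms this is the maximum.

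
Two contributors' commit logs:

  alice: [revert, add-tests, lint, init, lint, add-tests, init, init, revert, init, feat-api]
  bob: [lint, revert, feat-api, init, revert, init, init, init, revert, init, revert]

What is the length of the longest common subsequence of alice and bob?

Pick revert at alice[1]=bob[5], then init at alice[4]=bob[6], then init at alice[7]=bob[7], then init at alice[8]=bob[8], then revert at alice[9]=bob[9], then init at alice[10]=bob[10]; all 6 commits appear in both, in order. dp[11][11] = 6 confirms this is the maximum.

6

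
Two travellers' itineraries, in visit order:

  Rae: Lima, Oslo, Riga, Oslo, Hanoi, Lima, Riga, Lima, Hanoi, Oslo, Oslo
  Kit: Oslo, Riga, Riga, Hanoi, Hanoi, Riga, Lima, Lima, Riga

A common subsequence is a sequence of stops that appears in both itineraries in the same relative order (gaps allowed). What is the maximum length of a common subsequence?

5

One common subsequence of length 5: Oslo [2,1] → Riga [3,3] → Hanoi [5,5] → Lima [6,8] → Riga [7,9]. dp[11][9] = 5 confirms this is the maximum.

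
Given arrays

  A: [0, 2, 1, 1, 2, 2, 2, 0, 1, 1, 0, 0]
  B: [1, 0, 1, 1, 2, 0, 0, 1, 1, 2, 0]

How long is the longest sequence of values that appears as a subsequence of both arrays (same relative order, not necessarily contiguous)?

8

Let dp[i][j] be the LCS length of the first i values of A and the first j values of B. dp[i][j] = dp[i-1][j-1]+1 when the i-th and j-th values match, else max(dp[i-1][j], dp[i][j-1]).
    ·  1  0  1  1  2  0  0  1  1  2  0
 ·  0  0  0  0  0  0  0  0  0  0  0  0
 0  0  0  1  1  1  1  1  1  1  1  1  1
 2  0  0  1  1  1  2  2  2  2  2  2  2
 1  0  1  1  2  2  2  2  2  3  3  3  3
 1  0  1  1  2  3  3  3  3  3  4  4  4
 2  0  1  1  2  3  4  4  4  4  4  5  5
 2  0  1  1  2  3  4  4  4  4  4  5  5
 2  0  1  1  2  3  4  4  4  4  4  5  5
 0  0  1  2  2  3  4  5  5  5  5  5  6
 1  0  1  2  3  3  4  5  5  6  6  6  6
 1  0  1  2  3  4  4  5  5  6  7  7  7
 0  0  1  2  3  4  4  5  6  6  7  7  8
 0  0  1  2  3  4  4  5  6  6  7  7  8
dp[12][11] = 8. One LCS (by backtracking along matches): 0, 1, 1, 2, 0, 1, 1, 0.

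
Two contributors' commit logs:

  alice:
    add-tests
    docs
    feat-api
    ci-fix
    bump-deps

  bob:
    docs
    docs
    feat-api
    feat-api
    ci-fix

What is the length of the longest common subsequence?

3

Taking docs at alice[2]=bob[2], then feat-api at alice[3]=bob[4], then ci-fix at alice[4]=bob[5] gives a common subsequence of length 3, and the DP table's final entry dp[5][5] is also 3, so no common subsequence is longer.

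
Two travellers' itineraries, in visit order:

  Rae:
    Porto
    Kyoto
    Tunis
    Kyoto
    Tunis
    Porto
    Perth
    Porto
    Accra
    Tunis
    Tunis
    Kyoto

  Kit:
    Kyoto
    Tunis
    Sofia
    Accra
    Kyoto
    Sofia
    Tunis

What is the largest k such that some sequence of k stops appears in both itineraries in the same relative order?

4

Taking Kyoto at Rae[2]=Kit[1], then Tunis at Rae[3]=Kit[2], then Kyoto at Rae[4]=Kit[5], then Tunis at Rae[11]=Kit[7] gives a common subsequence of length 4. Since dp[12][7] = 4, nothing longer is possible.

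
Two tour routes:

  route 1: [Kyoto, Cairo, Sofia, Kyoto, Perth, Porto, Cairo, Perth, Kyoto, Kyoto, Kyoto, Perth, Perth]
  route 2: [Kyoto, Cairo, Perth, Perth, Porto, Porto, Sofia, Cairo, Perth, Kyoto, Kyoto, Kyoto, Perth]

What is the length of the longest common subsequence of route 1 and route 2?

One common subsequence of length 10: Kyoto [1,1], Cairo [2,2], Perth [5,4], Porto [6,6], Cairo [7,8], Perth [8,9], Kyoto [9,10], Kyoto [10,11], Kyoto [11,12], Perth [13,13], and the DP table's final entry dp[13][13] is also 10, so no common subsequence is longer.

10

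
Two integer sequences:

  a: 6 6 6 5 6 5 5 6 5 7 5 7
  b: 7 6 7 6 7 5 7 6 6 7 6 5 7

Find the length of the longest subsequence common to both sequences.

8

Taking 6 (a #1, b #2), then 6 (a #2, b #4), then 5 (a #4, b #6), then 6 (a #5, b #8), then 6 (a #8, b #9), then 7 (a #10, b #10), then 5 (a #11, b #12), then 7 (a #12, b #13) gives a common subsequence of length 8. The LCS DP gives dp[12][13] = 8, so this is optimal.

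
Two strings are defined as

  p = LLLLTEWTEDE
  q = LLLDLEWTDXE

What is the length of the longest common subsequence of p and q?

9

Pick L at p[1]=q[1], then L at p[2]=q[2], then L at p[3]=q[3], then L at p[4]=q[5], then E at p[6]=q[6], then W at p[7]=q[7], then T at p[8]=q[8], then D at p[10]=q[9], then E at p[11]=q[11]; all 9 characters appear in both, in order. The LCS DP gives dp[11][11] = 9, so this is optimal.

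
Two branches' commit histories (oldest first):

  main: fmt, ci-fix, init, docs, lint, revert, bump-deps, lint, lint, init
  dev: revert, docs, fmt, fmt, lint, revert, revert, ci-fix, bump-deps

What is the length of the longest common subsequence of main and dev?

One common subsequence of length 4: fmt (main #1, dev #4), then lint (main #5, dev #5), then revert (main #6, dev #7), then bump-deps (main #7, dev #9). The LCS DP gives dp[10][9] = 4, so this is optimal.

4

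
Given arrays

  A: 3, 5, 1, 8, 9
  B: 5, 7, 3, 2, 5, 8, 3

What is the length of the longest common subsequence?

Let dp[i][j] be the LCS length of the first i values of A and the first j values of B. dp[i][j] = dp[i-1][j-1]+1 when the i-th and j-th values match, else max(dp[i-1][j], dp[i][j-1]).
    ·  5  7  3  2  5  8  3
 ·  0  0  0  0  0  0  0  0
 3  0  0  0  1  1  1  1  1
 5  0  1  1  1  1  2  2  2
 1  0  1  1  1  1  2  2  2
 8  0  1  1  1  1  2  3  3
 9  0  1  1  1  1  2  3  3
dp[5][7] = 3. One LCS (by backtracking along matches): 3, 5, 8.

3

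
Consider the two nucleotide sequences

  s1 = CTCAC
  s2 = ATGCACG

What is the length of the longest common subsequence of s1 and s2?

Match T at s1[2]=s2[2]; then C at s1[3]=s2[4]; then A at s1[4]=s2[5]; then C at s1[5]=s2[6] — 4 bases in the same relative order in both. Since dp[5][7] = 4, nothing longer is possible.

4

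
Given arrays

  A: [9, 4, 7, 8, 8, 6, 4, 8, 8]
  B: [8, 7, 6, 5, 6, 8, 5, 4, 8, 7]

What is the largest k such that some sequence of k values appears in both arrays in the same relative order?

Pick 7 at A[3]=B[2] → 8 at A[4]=B[6] → 4 at A[7]=B[8] → 8 at A[8]=B[9]; all 4 values appear in both, in order. Since dp[9][10] = 4, nothing longer is possible.

4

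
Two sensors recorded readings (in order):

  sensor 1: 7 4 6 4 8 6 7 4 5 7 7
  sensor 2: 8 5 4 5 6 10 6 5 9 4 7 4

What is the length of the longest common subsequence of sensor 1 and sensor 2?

Pick 4 at sensor 1[2]=sensor 2[3] → 6 at sensor 1[3]=sensor 2[7] → 4 at sensor 1[4]=sensor 2[10] → 7 at sensor 1[7]=sensor 2[11] → 4 at sensor 1[8]=sensor 2[12]; all 5 values appear in both, in order. Since dp[11][12] = 5, nothing longer is possible.

5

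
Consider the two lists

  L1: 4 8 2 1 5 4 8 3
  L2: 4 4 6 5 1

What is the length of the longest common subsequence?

One common subsequence of length 2: 4 at L1[1]=L2[2], then 1 at L1[4]=L2[5]. dp[8][5] = 2 confirms this is the maximum.

2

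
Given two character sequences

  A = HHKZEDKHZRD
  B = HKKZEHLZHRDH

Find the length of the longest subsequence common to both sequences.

Let dp[i][j] be the LCS length of the first i characters of A and the first j characters of B. dp[i][j] = dp[i-1][j-1]+1 when the i-th and j-th characters match, else max(dp[i-1][j], dp[i][j-1]).
    ·  H  K  K  Z  E  H  L  Z  H  R  D  H
 ·  0  0  0  0  0  0  0  0  0  0  0  0  0
 H  0  1  1  1  1  1  1  1  1  1  1  1  1
 H  0  1  1  1  1  1  2  2  2  2  2  2  2
 K  0  1  2  2  2  2  2  2  2  2  2  2  2
 Z  0  1  2  2  3  3  3  3  3  3  3  3  3
 E  0  1  2  2  3  4  4  4  4  4  4  4  4
 D  0  1  2  2  3  4  4  4  4  4  4  5  5
 K  0  1  2  3  3  4  4  4  4  4  4  5  5
 H  0  1  2  3  3  4  5  5  5  5  5  5  6
 Z  0  1  2  3  4  4  5  5  6  6  6  6  6
 R  0  1  2  3  4  4  5  5  6  6  7  7  7
 D  0  1  2  3  4  4  5  5  6  6  7  8  8
dp[11][12] = 8. One LCS (by backtracking along matches): HKZEHZRD.

8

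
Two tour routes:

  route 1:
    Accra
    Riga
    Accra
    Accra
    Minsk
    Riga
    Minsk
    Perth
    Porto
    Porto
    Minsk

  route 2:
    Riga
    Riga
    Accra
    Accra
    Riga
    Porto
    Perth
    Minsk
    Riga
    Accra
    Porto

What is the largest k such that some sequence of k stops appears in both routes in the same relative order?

6

Pick Riga at route 1[2]=route 2[2] → Accra at route 1[3]=route 2[3] → Accra at route 1[4]=route 2[4] → Minsk at route 1[5]=route 2[8] → Riga at route 1[6]=route 2[9] → Porto at route 1[10]=route 2[11]; all 6 stops appear in both, in order. dp[11][11] = 6 confirms this is the maximum.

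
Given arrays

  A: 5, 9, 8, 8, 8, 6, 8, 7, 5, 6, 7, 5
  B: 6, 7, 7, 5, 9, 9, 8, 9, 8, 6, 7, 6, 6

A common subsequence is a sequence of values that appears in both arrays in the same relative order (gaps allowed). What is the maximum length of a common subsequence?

Pick 5 [1,4] → 9 [2,6] → 8 [3,7] → 8 [5,9] → 6 [6,10] → 7 [8,11] → 6 [10,13]; all 7 values appear in both, in order. dp[12][13] = 7 confirms this is the maximum.

7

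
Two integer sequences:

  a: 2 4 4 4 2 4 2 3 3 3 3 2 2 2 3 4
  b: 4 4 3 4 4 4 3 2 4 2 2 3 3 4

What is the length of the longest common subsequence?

One common subsequence of length 10: 4 [2,2], 4 [3,4], 4 [4,5], 4 [6,6], 3 [11,7], 2 [12,8], 2 [13,10], 2 [14,11], 3 [15,13], 4 [16,14], and the DP table's final entry dp[16][14] is also 10, so no common subsequence is longer.

10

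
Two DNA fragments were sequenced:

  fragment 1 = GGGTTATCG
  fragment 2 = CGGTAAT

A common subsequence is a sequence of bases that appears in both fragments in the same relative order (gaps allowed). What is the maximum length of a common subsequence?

Let dp[i][j] be the LCS length of the first i bases of fragment 1 and the first j bases of fragment 2. dp[i][j] = dp[i-1][j-1]+1 when the i-th and j-th bases match, else max(dp[i-1][j], dp[i][j-1]).
    ·  C  G  G  T  A  A  T
 ·  0  0  0  0  0  0  0  0
 G  0  0  1  1  1  1  1  1
 G  0  0  1  2  2  2  2  2
 G  0  0  1  2  2  2  2  2
 T  0  0  1  2  3  3  3  3
 T  0  0  1  2  3  3  3  4
 A  0  0  1  2  3  4  4  4
 T  0  0  1  2  3  4  4  5
 C  0  1  1  2  3  4  4  5
 G  0  1  2  2  3  4  4  5
dp[9][7] = 5. One LCS (by backtracking along matches): GGTAT.

5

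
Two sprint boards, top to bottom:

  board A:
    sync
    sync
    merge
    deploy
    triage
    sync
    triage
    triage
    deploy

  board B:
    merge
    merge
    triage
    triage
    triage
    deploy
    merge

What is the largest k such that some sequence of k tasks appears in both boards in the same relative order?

5

Taking merge at board A[3]=board B[2] → triage at board A[5]=board B[3] → triage at board A[7]=board B[4] → triage at board A[8]=board B[5] → deploy at board A[9]=board B[6] gives a common subsequence of length 5. The LCS DP gives dp[9][7] = 5, so this is optimal.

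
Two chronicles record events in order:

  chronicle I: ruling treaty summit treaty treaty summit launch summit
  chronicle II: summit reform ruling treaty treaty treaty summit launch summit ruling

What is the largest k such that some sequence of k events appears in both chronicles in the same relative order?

Pick ruling (chronicle I #1, chronicle II #3) → treaty (chronicle I #2, chronicle II #4) → treaty (chronicle I #4, chronicle II #5) → treaty (chronicle I #5, chronicle II #6) → summit (chronicle I #6, chronicle II #7) → launch (chronicle I #7, chronicle II #8) → summit (chronicle I #8, chronicle II #9); all 7 events appear in both, in order, and the DP table's final entry dp[8][10] is also 7, so no common subsequence is longer.

7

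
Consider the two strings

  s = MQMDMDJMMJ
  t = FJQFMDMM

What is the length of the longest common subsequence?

Match Q at s[2]=t[3]; then M at s[5]=t[5]; then D at s[6]=t[6]; then M at s[8]=t[7]; then M at s[9]=t[8] — 5 characters in the same relative order in both. Since dp[10][8] = 5, nothing longer is possible.

5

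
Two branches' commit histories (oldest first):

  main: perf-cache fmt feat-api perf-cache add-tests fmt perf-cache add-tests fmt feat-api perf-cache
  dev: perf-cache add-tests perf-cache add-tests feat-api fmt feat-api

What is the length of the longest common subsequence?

6

One common subsequence of length 6: perf-cache at main[4]=dev[1], then add-tests at main[5]=dev[2], then perf-cache at main[7]=dev[3], then add-tests at main[8]=dev[4], then fmt at main[9]=dev[6], then feat-api at main[10]=dev[7], and the DP table's final entry dp[11][7] is also 6, so no common subsequence is longer.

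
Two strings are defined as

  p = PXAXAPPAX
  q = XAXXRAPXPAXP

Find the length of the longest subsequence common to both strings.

Let dp[i][j] be the LCS length of the first i characters of p and the first j characters of q. dp[i][j] = dp[i-1][j-1]+1 when the i-th and j-th characters match, else max(dp[i-1][j], dp[i][j-1]).
    ·  X  A  X  X  R  A  P  X  P  A  X  P
 ·  0  0  0  0  0  0  0  0  0  0  0  0  0
 P  0  0  0  0  0  0  0  1  1  1  1  1  1
 X  0  1  1  1  1  1  1  1  2  2  2  2  2
 A  0  1  2  2  2  2  2  2  2  2  3  3  3
 X  0  1  2  3  3  3  3  3  3  3  3  4  4
 A  0  1  2  3  3  3  4  4  4  4  4  4  4
 P  0  1  2  3  3  3  4  5  5  5  5  5  5
 P  0  1  2  3  3  3  4  5  5  6  6  6  6
 A  0  1  2  3  3  3  4  5  5  6  7  7  7
 X  0  1  2  3  4  4  4  5  6  6  7  8  8
dp[9][12] = 8. One LCS (by backtracking along matches): XAXAPPAX.

8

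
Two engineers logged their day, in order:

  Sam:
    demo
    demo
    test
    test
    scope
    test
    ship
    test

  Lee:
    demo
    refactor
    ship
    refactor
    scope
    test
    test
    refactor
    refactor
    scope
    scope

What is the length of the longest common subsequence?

One common subsequence of length 4: demo [1,1], then test [3,6], then test [4,7], then scope [5,11]. dp[8][11] = 4 confirms this is the maximum.

4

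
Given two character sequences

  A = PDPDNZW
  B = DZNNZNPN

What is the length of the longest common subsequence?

3

Taking D (A #2, B #1) → P (A #3, B #7) → N (A #5, B #8) gives a common subsequence of length 3. The LCS DP gives dp[7][8] = 3, so this is optimal.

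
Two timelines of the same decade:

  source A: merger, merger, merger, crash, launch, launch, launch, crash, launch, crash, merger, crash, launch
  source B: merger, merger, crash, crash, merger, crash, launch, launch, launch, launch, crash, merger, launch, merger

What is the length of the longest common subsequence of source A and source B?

11

One common subsequence of length 11: merger at source A[1]=source B[1]; then merger at source A[2]=source B[2]; then merger at source A[3]=source B[5]; then crash at source A[4]=source B[6]; then launch at source A[5]=source B[7]; then launch at source A[6]=source B[8]; then launch at source A[7]=source B[9]; then launch at source A[9]=source B[10]; then crash at source A[10]=source B[11]; then merger at source A[11]=source B[12]; then launch at source A[13]=source B[13], and the DP table's final entry dp[13][14] is also 11, so no common subsequence is longer.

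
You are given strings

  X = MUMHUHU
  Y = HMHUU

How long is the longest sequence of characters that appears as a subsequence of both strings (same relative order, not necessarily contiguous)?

4

Taking M at X[3]=Y[2], H at X[4]=Y[3], U at X[5]=Y[4], U at X[7]=Y[5] gives a common subsequence of length 4, and the DP table's final entry dp[7][5] is also 4, so no common subsequence is longer.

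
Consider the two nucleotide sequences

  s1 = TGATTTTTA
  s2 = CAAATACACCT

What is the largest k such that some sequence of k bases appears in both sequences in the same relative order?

One common subsequence of length 3: T at s1[1]=s2[5], then A at s1[3]=s2[8], then T at s1[8]=s2[11], and the DP table's final entry dp[9][11] is also 3, so no common subsequence is longer.

3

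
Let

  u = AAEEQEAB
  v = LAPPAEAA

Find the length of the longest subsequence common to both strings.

Let dp[i][j] be the LCS length of the first i characters of u and the first j characters of v. dp[i][j] = dp[i-1][j-1]+1 when the i-th and j-th characters match, else max(dp[i-1][j], dp[i][j-1]).
    ·  L  A  P  P  A  E  A  A
 ·  0  0  0  0  0  0  0  0  0
 A  0  0  1  1  1  1  1  1  1
 A  0  0  1  1  1  2  2  2  2
 E  0  0  1  1  1  2  3  3  3
 E  0  0  1  1  1  2  3  3  3
 Q  0  0  1  1  1  2  3  3  3
 E  0  0  1  1  1  2  3  3  3
 A  0  0  1  1  1  2  3  4  4
 B  0  0  1  1  1  2  3  4  4
dp[8][8] = 4. One LCS (by backtracking along matches): AAEA.

4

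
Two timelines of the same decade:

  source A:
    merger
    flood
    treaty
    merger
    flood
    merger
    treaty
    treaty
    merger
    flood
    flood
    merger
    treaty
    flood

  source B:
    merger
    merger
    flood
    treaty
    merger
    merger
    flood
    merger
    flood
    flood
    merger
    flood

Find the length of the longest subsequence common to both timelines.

10

Match merger at source A[1]=source B[2], flood at source A[2]=source B[3], treaty at source A[3]=source B[4], merger at source A[4]=source B[6], flood at source A[5]=source B[7], merger at source A[9]=source B[8], flood at source A[10]=source B[9], flood at source A[11]=source B[10], merger at source A[12]=source B[11], flood at source A[14]=source B[12] — 10 events in the same relative order in both. dp[14][12] = 10 confirms this is the maximum.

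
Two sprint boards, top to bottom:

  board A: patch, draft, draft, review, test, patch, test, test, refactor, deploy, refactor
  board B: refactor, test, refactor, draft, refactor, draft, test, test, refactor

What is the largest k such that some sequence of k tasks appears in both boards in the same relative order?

5

One common subsequence of length 5: draft (board A #2, board B #4); then draft (board A #3, board B #6); then test (board A #7, board B #7); then test (board A #8, board B #8); then refactor (board A #11, board B #9), and the DP table's final entry dp[11][9] is also 5, so no common subsequence is longer.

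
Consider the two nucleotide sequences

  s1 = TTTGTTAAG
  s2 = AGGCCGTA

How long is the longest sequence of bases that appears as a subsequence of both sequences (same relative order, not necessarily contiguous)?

Pick G (s1 #4, s2 #6), T (s1 #6, s2 #7), A (s1 #8, s2 #8); all 3 bases appear in both, in order. The LCS DP gives dp[9][8] = 3, so this is optimal.

3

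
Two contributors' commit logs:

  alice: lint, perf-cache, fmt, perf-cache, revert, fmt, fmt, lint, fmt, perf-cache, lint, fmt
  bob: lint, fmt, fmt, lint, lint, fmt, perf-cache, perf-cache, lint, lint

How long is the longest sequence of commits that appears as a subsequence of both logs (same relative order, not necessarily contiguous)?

7

One common subsequence of length 7: lint [1,1]; then fmt [3,2]; then fmt [6,3]; then lint [8,5]; then fmt [9,6]; then perf-cache [10,8]; then lint [11,10]. Since dp[12][10] = 7, nothing longer is possible.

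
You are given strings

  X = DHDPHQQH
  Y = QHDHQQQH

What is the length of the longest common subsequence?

6

Match H [2,2], then D [3,3], then H [5,4], then Q [6,6], then Q [7,7], then H [8,8] — 6 characters in the same relative order in both. Since dp[8][8] = 6, nothing longer is possible.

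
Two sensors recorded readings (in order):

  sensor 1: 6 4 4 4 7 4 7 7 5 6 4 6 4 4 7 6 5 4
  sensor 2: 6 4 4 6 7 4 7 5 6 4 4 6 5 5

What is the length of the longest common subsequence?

12

Taking 6 at sensor 1[1]=sensor 2[1] → 4 at sensor 1[2]=sensor 2[2] → 4 at sensor 1[3]=sensor 2[3] → 7 at sensor 1[5]=sensor 2[5] → 4 at sensor 1[6]=sensor 2[6] → 7 at sensor 1[8]=sensor 2[7] → 5 at sensor 1[9]=sensor 2[8] → 6 at sensor 1[12]=sensor 2[9] → 4 at sensor 1[13]=sensor 2[10] → 4 at sensor 1[14]=sensor 2[11] → 6 at sensor 1[16]=sensor 2[12] → 5 at sensor 1[17]=sensor 2[14] gives a common subsequence of length 12, and the DP table's final entry dp[18][14] is also 12, so no common subsequence is longer.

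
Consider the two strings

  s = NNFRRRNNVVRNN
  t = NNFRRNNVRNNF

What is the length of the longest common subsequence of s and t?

11

Pick N [1,1]; then N [2,2]; then F [3,3]; then R [5,4]; then R [6,5]; then N [7,6]; then N [8,7]; then V [10,8]; then R [11,9]; then N [12,10]; then N [13,11]; all 11 characters appear in both, in order. The LCS DP gives dp[13][12] = 11, so this is optimal.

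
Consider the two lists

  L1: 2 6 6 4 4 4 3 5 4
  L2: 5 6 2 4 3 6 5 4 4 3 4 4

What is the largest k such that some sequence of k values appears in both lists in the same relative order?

6

Match 2 at L1[1]=L2[3], then 6 at L1[2]=L2[6], then 4 at L1[4]=L2[8], then 4 at L1[5]=L2[9], then 4 at L1[6]=L2[11], then 4 at L1[9]=L2[12] — 6 values in the same relative order in both, and the DP table's final entry dp[9][12] is also 6, so no common subsequence is longer.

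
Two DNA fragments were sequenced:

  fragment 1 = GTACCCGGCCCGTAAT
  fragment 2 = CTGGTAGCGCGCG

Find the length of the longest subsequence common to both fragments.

8

One common subsequence of length 8: G [1,4]; then T [2,5]; then A [3,6]; then C [4,8]; then C [6,10]; then G [8,11]; then C [11,12]; then G [12,13]. The LCS DP gives dp[16][13] = 8, so this is optimal.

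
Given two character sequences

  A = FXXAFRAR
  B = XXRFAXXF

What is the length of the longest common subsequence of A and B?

Pick F [1,4], then X [2,6], then X [3,7], then F [5,8]; all 4 characters appear in both, in order. Since dp[8][8] = 4, nothing longer is possible.

4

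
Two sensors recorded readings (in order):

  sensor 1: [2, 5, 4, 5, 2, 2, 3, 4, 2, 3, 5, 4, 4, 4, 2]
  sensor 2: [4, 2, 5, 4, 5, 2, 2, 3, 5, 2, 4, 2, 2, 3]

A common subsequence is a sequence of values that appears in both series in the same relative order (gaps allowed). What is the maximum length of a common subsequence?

10

Pick 2 [1,2] → 5 [2,3] → 4 [3,4] → 5 [4,5] → 2 [5,6] → 2 [6,7] → 3 [7,8] → 4 [8,11] → 2 [9,13] → 3 [10,14]; all 10 values appear in both, in order. The LCS DP gives dp[15][14] = 10, so this is optimal.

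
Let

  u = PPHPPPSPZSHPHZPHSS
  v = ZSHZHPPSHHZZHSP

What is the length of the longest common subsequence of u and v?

9

One common subsequence of length 9: H at u[3]=v[5]; then P at u[6]=v[6]; then P at u[8]=v[7]; then S at u[10]=v[8]; then H at u[11]=v[9]; then H at u[13]=v[10]; then Z at u[14]=v[12]; then H at u[16]=v[13]; then S at u[17]=v[14]. Since dp[18][15] = 9, nothing longer is possible.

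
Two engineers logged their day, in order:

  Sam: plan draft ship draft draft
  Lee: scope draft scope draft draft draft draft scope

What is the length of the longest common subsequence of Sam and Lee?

Match draft [2,5], then draft [4,6], then draft [5,7] — 3 tasks in the same relative order in both. dp[5][8] = 3 confirms this is the maximum.

3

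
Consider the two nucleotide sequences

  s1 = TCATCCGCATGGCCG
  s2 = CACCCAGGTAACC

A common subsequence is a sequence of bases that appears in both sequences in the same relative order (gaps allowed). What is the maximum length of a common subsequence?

Pick C [2,1], A [3,2], C [5,3], C [6,4], C [8,5], A [9,6], G [11,7], G [12,8], C [13,12], C [14,13]; all 10 bases appear in both, in order. dp[15][13] = 10 confirms this is the maximum.

10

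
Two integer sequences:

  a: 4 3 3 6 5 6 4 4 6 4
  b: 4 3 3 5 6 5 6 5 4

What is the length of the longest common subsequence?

Taking 4 [1,1] → 3 [2,2] → 3 [3,3] → 6 [4,5] → 5 [5,6] → 6 [6,7] → 4 [10,9] gives a common subsequence of length 7. The LCS DP gives dp[10][9] = 7, so this is optimal.

7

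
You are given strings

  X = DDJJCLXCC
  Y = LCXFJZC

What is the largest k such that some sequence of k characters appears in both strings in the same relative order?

3

One common subsequence of length 3: C at X[5]=Y[2], then X at X[7]=Y[3], then C at X[9]=Y[7]. The LCS DP gives dp[9][7] = 3, so this is optimal.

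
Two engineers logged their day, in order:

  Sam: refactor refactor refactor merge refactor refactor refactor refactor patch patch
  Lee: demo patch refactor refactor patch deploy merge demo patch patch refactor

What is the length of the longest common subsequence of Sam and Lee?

Match refactor at Sam[1]=Lee[3]; then refactor at Sam[2]=Lee[4]; then merge at Sam[4]=Lee[7]; then patch at Sam[9]=Lee[9]; then patch at Sam[10]=Lee[10] — 5 tasks in the same relative order in both. dp[10][11] = 5 confirms this is the maximum.

5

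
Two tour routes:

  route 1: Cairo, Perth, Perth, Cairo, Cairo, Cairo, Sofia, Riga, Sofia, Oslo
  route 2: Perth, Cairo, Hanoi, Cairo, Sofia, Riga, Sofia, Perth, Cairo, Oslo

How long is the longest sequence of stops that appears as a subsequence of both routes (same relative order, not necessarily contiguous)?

Match Perth at route 1[3]=route 2[1]; then Cairo at route 1[4]=route 2[2]; then Cairo at route 1[6]=route 2[4]; then Sofia at route 1[7]=route 2[5]; then Riga at route 1[8]=route 2[6]; then Sofia at route 1[9]=route 2[7]; then Oslo at route 1[10]=route 2[10] — 7 stops in the same relative order in both. The LCS DP gives dp[10][10] = 7, so this is optimal.

7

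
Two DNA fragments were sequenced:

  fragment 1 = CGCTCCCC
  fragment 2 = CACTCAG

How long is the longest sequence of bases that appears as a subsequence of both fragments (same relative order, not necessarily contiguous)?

Taking C (fragment 1 #1, fragment 2 #1); then C (fragment 1 #3, fragment 2 #3); then T (fragment 1 #4, fragment 2 #4); then C (fragment 1 #5, fragment 2 #5) gives a common subsequence of length 4. The LCS DP gives dp[8][7] = 4, so this is optimal.

4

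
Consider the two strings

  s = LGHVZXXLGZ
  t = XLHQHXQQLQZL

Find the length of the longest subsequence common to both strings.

One common subsequence of length 5: L (s #1, t #2), then H (s #3, t #5), then X (s #6, t #6), then L (s #8, t #9), then Z (s #10, t #11). The LCS DP gives dp[10][12] = 5, so this is optimal.

5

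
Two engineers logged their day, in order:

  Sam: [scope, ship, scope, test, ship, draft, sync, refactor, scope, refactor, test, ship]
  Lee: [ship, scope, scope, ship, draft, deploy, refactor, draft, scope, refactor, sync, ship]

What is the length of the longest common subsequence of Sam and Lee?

8

One common subsequence of length 8: scope at Sam[1]=Lee[2]; then scope at Sam[3]=Lee[3]; then ship at Sam[5]=Lee[4]; then draft at Sam[6]=Lee[5]; then refactor at Sam[8]=Lee[7]; then scope at Sam[9]=Lee[9]; then refactor at Sam[10]=Lee[10]; then ship at Sam[12]=Lee[12]. dp[12][12] = 8 confirms this is the maximum.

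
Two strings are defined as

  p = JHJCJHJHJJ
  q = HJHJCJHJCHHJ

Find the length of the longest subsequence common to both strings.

Let dp[i][j] be the LCS length of the first i characters of p and the first j characters of q. dp[i][j] = dp[i-1][j-1]+1 when the i-th and j-th characters match, else max(dp[i-1][j], dp[i][j-1]).
    ·  H  J  H  J  C  J  H  J  C  H  H  J
 ·  0  0  0  0  0  0  0  0  0  0  0  0  0
 J  0  0  1  1  1  1  1  1  1  1  1  1  1
 H  0  1  1  2  2  2  2  2  2  2  2  2  2
 J  0  1  2  2  3  3  3  3  3  3  3  3  3
 C  0  1  2  2  3  4  4  4  4  4  4  4  4
 J  0  1  2  2  3  4  5  5  5  5  5  5  5
 H  0  1  2  3  3  4  5  6  6  6  6  6  6
 J  0  1  2  3  4  4  5  6  7  7  7  7  7
 H  0  1  2  3  4  4  5  6  7  7  8  8  8
 J  0  1  2  3  4  4  5  6  7  7  8  8  9
 J  0  1  2  3  4  4  5  6  7  7  8  8  9
dp[10][12] = 9. One LCS (by backtracking along matches): JHJCJHJHJ.

9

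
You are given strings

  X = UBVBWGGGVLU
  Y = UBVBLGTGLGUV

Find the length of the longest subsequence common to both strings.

8

Let dp[i][j] be the LCS length of the first i characters of X and the first j characters of Y. dp[i][j] = dp[i-1][j-1]+1 when the i-th and j-th characters match, else max(dp[i-1][j], dp[i][j-1]).
    ·  U  B  V  B  L  G  T  G  L  G  U  V
 ·  0  0  0  0  0  0  0  0  0  0  0  0  0
 U  0  1  1  1  1  1  1  1  1  1  1  1  1
 B  0  1  2  2  2  2  2  2  2  2  2  2  2
 V  0  1  2  3  3  3  3  3  3  3  3  3  3
 B  0  1  2  3  4  4  4  4  4  4  4  4  4
 W  0  1  2  3  4  4  4  4  4  4  4  4  4
 G  0  1  2  3  4  4  5  5  5  5  5  5  5
 G  0  1  2  3  4  4  5  5  6  6  6  6  6
 G  0  1  2  3  4  4  5  5  6  6  7  7  7
 V  0  1  2  3  4  4  5  5  6  6  7  7  8
 L  0  1  2  3  4  5  5  5  6  7  7  7  8
 U  0  1  2  3  4  5  5  5  6  7  7  8  8
dp[11][12] = 8. One LCS (by backtracking along matches): UBVBGGGV.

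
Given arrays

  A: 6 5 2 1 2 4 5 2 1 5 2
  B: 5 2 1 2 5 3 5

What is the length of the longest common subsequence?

6

Let dp[i][j] be the LCS length of the first i values of A and the first j values of B. dp[i][j] = dp[i-1][j-1]+1 when the i-th and j-th values match, else max(dp[i-1][j], dp[i][j-1]).
    ·  5  2  1  2  5  3  5
 ·  0  0  0  0  0  0  0  0
 6  0  0  0  0  0  0  0  0
 5  0  1  1  1  1  1  1  1
 2  0  1  2  2  2  2  2  2
 1  0  1  2  3  3  3  3  3
 2  0  1  2  3  4  4  4  4
 4  0  1  2  3  4  4  4  4
 5  0  1  2  3  4  5  5  5
 2  0  1  2  3  4  5  5  5
 1  0  1  2  3  4  5  5  5
 5  0  1  2  3  4  5  5  6
 2  0  1  2  3  4  5  5  6
dp[11][7] = 6. One LCS (by backtracking along matches): 5, 2, 1, 2, 5, 5.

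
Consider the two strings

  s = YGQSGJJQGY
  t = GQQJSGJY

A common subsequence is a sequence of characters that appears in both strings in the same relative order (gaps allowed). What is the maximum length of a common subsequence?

6

Let dp[i][j] be the LCS length of the first i characters of s and the first j characters of t. dp[i][j] = dp[i-1][j-1]+1 when the i-th and j-th characters match, else max(dp[i-1][j], dp[i][j-1]).
    ·  G  Q  Q  J  S  G  J  Y
 ·  0  0  0  0  0  0  0  0  0
 Y  0  0  0  0  0  0  0  0  1
 G  0  1  1  1  1  1  1  1  1
 Q  0  1  2  2  2  2  2  2  2
 S  0  1  2  2  2  3  3  3  3
 G  0  1  2  2  2  3  4  4  4
 J  0  1  2  2  3  3  4  5  5
 J  0  1  2  2  3  3  4  5  5
 Q  0  1  2  3  3  3  4  5  5
 G  0  1  2  3  3  3  4  5  5
 Y  0  1  2  3  3  3  4  5  6
dp[10][8] = 6. One LCS (by backtracking along matches): GQSGJY.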